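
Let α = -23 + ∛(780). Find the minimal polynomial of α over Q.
m_α(x) = x^3 + 69x^2 + 1587x + 11387

Set β = α + 23 = ∛(780), so β^3 = 780. Then (α + 23)^3 - 780 = 0, i.e. α is a root of g(x) = (x + 23)^3 - 780 = x^3 + 69x^2 + 1587x + 11387. Since g(x) = h(x + 23) where h(x) = x^3 - 780, and h is irreducible over Q (because 780 is not a perfect cube, so h has no rational root, and a monic cubic with no rational root is irreducible), g is also irreducible (irreducibility is preserved under the substitution x → x + 23). Hence m_α(x) = x^3 + 69x^2 + 1587x + 11387.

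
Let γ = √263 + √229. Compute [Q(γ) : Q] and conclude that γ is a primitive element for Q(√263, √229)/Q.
[Q(γ) : Q] = 4 (equivalently, Q(γ) = Q(√263, √229))

Obviously Q(γ) ⊆ Q(√263, √229), and [Q(√263, √229):Q] = 4 (since 263, 229 are distinct squarefree integers > 1 with 60227 not a perfect square). To show equality we compute the minimal polynomial of γ. From γ = √263 + √229: γ^2 = 263 + 2√(60227) + 229 = 492 + 2√(60227), so γ^2 - 492 = 2√(60227); squaring, (γ^2 - 492)^2 = 4·60227, i.e. γ^4 - 984γ^2 + 242064 - 240908 = 0, i.e. γ^4 - 984γ^2 + 1156 = 0. So γ is a root of x^4 - 984x^2 + 1156. This polynomial is irreducible over Q: it has no rational root (each ±√263 ± √229 is irrational), and any factorization into two quadratics over Q would force √(60227) ∈ Q (pairing opposite roots) or √263, √229 ∈ Q (other pairings), all impossible. Hence [Q(γ):Q] = 4 = [Q(√263, √229):Q], so Q(γ) = Q(√263, √229).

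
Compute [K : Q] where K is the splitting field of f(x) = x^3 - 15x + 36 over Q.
[K : Q] = 6

By the rational root test, any rational root of the monic integer polynomial f(x) = x^3 - 15x + 36 must be an integer dividing the constant term 36, i.e. one of ±{1, 2, 3, 4, 6, 9, 12, 18, 36}. Evaluating: f(1) = 22, f(-1) = 50, f(2) = 14, f(-2) = 58, f(3) = 18, f(-3) = 54, f(4) = 40, f(-4) = 32, f(6) = 162, f(-6) = -90, f(9) = 630, f(-9) = -558, f(12) = 1584, f(-12) = -1512, f(18) = 5598, f(-18) = -5526, f(36) = 46152, f(-36) = -46080; none is 0, so f has no rational root and is therefore irreducible over Q (a cubic with no linear factor over a field is irreducible). For an irreducible cubic, the Galois group is A_3 or S_3 according as the discriminant disc(f) = -4a^3 - 27b^2 = -4·(-15)^3 - 27·(36)^2 = -21492 is or is not a square in Q. Here disc(f) = -21492 is not a perfect square in Q, so the Galois group of f over Q is not contained in A_3 and must be all of S_3. The splitting field has degree |S_3| = 6 over Q, so [K : Q] = 6.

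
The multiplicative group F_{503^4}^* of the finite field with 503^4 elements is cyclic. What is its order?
|F_{503^4}^*| = 64013554080

F_{503^4} has 503^4 = 64013554081 elements; its multiplicative group consists of all nonzero elements, so |F_{503^4}^*| = 64013554081 - 1 = 64013554080. (It is cyclic since any finite subgroup of the multiplicative group of a field is cyclic.)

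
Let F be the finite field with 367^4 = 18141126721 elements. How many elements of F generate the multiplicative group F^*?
There are φ(18141126720) = 4551106560 primitive elements

F_q^* is cyclic of order q - 1 = 18141126720. A cyclic group of order m has exactly φ(m) generators. Here m = 18141126720 = 2^6 · 3 · 5 · 23 · 61 · 13469, so the number of primitive elements is φ(18141126720) = 4551106560.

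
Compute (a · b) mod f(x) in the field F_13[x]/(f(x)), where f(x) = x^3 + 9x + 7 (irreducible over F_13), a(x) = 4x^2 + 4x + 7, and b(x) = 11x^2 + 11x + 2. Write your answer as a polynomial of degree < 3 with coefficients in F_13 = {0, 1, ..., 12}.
a · b ≡ 6x^2 + 12x + 9 (mod f(x))

Multiply in F_13[x]: a(x)·b(x) = (4x^2 + 4x + 7)·(11x^2 + 11x + 2) = 5x^4 + 10x^3 + 12x^2 + 7x + 1. This has degree ≥ 3, so divide by f(x) over F_13: 5x^4 + 10x^3 + 12x^2 + 7x + 1 = (5x + 10)·(x^3 + 9x + 7) + (6x^2 + 12x + 9). Hence a·b ≡ 6x^2 + 12x + 9 (mod f). (F_13[x]/(f) is a field with 13^3 = 2197 elements since f is irreducible of degree 3.)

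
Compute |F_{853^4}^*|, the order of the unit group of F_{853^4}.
|F_{853^4}^*| = 529414856880

F_{853^4} has 853^4 = 529414856881 elements; its multiplicative group consists of all nonzero elements, so |F_{853^4}^*| = 529414856881 - 1 = 529414856880. (It is cyclic since any finite subgroup of the multiplicative group of a field is cyclic.)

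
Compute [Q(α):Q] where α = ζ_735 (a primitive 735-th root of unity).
[Q(α):Q] = 336

The minimal polynomial of ζ_735 over Q is the 735-th cyclotomic polynomial Φ_735(x), which is irreducible over Q and has degree φ(735) = 336. Hence [Q(α):Q] = φ(735) = 336.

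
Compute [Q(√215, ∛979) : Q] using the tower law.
[Q(√215, ∛979) : Q] = 6

Let L = Q(√215, ∛979). Since Q(√215) ⊂ L and [Q(√215):Q] = 2, the tower law gives 2 | [L:Q]. Likewise Q(∛979) ⊂ L with [Q(∛979):Q] = 3 (because 979 is not a perfect cube), so 3 | [L:Q]. As gcd(2,3) = 1, [L:Q] is divisible by 6. Conversely L is generated over Q by √215 and ∛979, so [L:Q] ≤ 2·3 = 6. Therefore [Q(√215, ∛979) : Q] = 6.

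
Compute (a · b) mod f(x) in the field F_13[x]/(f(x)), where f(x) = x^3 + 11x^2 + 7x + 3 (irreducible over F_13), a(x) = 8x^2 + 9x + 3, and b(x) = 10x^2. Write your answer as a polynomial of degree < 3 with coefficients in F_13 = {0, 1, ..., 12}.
a · b ≡ 9x^2 + 12x + 4 (mod f(x))

Multiply in F_13[x]: a(x)·b(x) = (8x^2 + 9x + 3)·(10x^2) = 2x^4 + 12x^3 + 4x^2. This has degree ≥ 3, so divide by f(x) over F_13: 2x^4 + 12x^3 + 4x^2 = (2x + 3)·(x^3 + 11x^2 + 7x + 3) + (9x^2 + 12x + 4). Hence a·b ≡ 9x^2 + 12x + 4 (mod f). (F_13[x]/(f) is a field with 13^3 = 2197 elements since f is irreducible of degree 3.)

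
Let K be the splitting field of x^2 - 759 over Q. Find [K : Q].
[K : Q] = 2

f(x) = x^2 - 759 factors as (x - √759)(x + √759). The splitting field is K = Q(√759). Since 759 is squarefree and > 1, it is not a perfect square, so x^2 - 759 is irreducible over Q and [Q(√759) : Q] = 2. Hence [K : Q] = 2.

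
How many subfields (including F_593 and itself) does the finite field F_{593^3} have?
F_{593^3} has 2 subfields

The subfields of F_{p^n} are exactly the fields F_{p^d} for d | n (each is the fixed field of the unique index-d subgroup of Gal(F_{p^n}/F_p) ≅ Z/nZ). The divisors of n = 3 are {1, 3}, giving 2 subfields: F_{593^1}, F_{593^3}.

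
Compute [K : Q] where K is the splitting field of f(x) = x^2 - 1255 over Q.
[K : Q] = 2

f(x) = x^2 - 1255 factors as (x - √1255)(x + √1255). The splitting field is K = Q(√1255). Since 1255 is squarefree and > 1, it is not a perfect square, so x^2 - 1255 is irreducible over Q and [Q(√1255) : Q] = 2. Hence [K : Q] = 2.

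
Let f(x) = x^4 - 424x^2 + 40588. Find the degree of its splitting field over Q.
[K : Q] = 4

Solving the quadratic in x^2: x^2 = (424 ± √(424^2 - 4·40588))/2 = (424 ± √17424)/2 = (424 ± 132)/2, giving x^2 = 278 or x^2 = 146. So f(x) = (x^2 - 278)(x^2 - 146) and the roots of f are ±√278, ±√146. Hence the splitting field is K = Q(√278, √146). Since 278 and 146 are distinct squarefree integers > 1, their product 40588 is not a perfect square, so √146 ∉ Q(√278). By the tower law [K:Q] = [Q(√278,√146):Q(√278)] · [Q(√278):Q] = 2 · 2 = 4.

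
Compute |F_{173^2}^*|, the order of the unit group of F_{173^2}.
|F_{173^2}^*| = 29928

F_{173^2} has 173^2 = 29929 elements; its multiplicative group consists of all nonzero elements, so |F_{173^2}^*| = 29929 - 1 = 29928. (It is cyclic since any finite subgroup of the multiplicative group of a field is cyclic.)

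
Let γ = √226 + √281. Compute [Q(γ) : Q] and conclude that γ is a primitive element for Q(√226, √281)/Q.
[Q(γ) : Q] = 4 (equivalently, Q(γ) = Q(√226, √281))

Obviously Q(γ) ⊆ Q(√226, √281), and [Q(√226, √281):Q] = 4 (since 226, 281 are distinct squarefree integers > 1 with 63506 not a perfect square). To show equality we compute the minimal polynomial of γ. From γ = √226 + √281: γ^2 = 226 + 2√(63506) + 281 = 507 + 2√(63506), so γ^2 - 507 = 2√(63506); squaring, (γ^2 - 507)^2 = 4·63506, i.e. γ^4 - 1014γ^2 + 257049 - 254024 = 0, i.e. γ^4 - 1014γ^2 + 3025 = 0. So γ is a root of x^4 - 1014x^2 + 3025. This polynomial is irreducible over Q: it has no rational root (each ±√226 ± √281 is irrational), and any factorization into two quadratics over Q would force √(63506) ∈ Q (pairing opposite roots) or √226, √281 ∈ Q (other pairings), all impossible. Hence [Q(γ):Q] = 4 = [Q(√226, √281):Q], so Q(γ) = Q(√226, √281).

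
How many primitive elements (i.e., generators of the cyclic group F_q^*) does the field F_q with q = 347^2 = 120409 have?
There are φ(120408) = 38528 primitive elements

F_q^* is cyclic of order q - 1 = 120408. A cyclic group of order m has exactly φ(m) generators. Here m = 120408 = 2^3 · 3 · 29 · 173, so the number of primitive elements is φ(120408) = 38528.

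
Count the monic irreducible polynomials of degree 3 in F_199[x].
There are 2626800 monic irreducible polynomials of degree 3 over F_199

Each element of F_{199^3} that lies in no proper subfield is a root of exactly one monic irreducible of degree 3 over F_199, and each such polynomial has 3 distinct roots in F_{199^3}. By Möbius inversion the count is N_199(3) = (1/3) Σ_{d|3} μ(3/d) · 199^d = (1/3)(μ(3)·199^1 + μ(1)·199^3) = 7880400/3 = 2626800.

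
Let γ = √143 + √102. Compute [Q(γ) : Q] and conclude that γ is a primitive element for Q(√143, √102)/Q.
[Q(γ) : Q] = 4 (equivalently, Q(γ) = Q(√143, √102))

Obviously Q(γ) ⊆ Q(√143, √102), and [Q(√143, √102):Q] = 4 (since 143, 102 are distinct squarefree integers > 1 with 14586 not a perfect square). To show equality we compute the minimal polynomial of γ. From γ = √143 + √102: γ^2 = 143 + 2√(14586) + 102 = 245 + 2√(14586), so γ^2 - 245 = 2√(14586); squaring, (γ^2 - 245)^2 = 4·14586, i.e. γ^4 - 490γ^2 + 60025 - 58344 = 0, i.e. γ^4 - 490γ^2 + 1681 = 0. So γ is a root of x^4 - 490x^2 + 1681. This polynomial is irreducible over Q: it has no rational root (each ±√143 ± √102 is irrational), and any factorization into two quadratics over Q would force √(14586) ∈ Q (pairing opposite roots) or √143, √102 ∈ Q (other pairings), all impossible. Hence [Q(γ):Q] = 4 = [Q(√143, √102):Q], so Q(γ) = Q(√143, √102).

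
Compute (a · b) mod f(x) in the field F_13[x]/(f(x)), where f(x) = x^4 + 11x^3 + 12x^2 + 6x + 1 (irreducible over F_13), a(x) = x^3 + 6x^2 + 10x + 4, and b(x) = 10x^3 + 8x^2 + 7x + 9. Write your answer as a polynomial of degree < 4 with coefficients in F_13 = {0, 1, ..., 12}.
a · b ≡ 10x^3 + 11x^2 + 12x + 7 (mod f(x))

Multiply in F_13[x]: a(x)·b(x) = (x^3 + 6x^2 + 10x + 4)·(10x^3 + 8x^2 + 7x + 9) = 10x^6 + 3x^5 + 12x^4 + 2x^3 + x + 10. This has degree ≥ 4, so divide by f(x) over F_13: 10x^6 + 3x^5 + 12x^4 + 2x^3 + x + 10 = (10x^2 + 10x + 3)·(x^4 + 11x^3 + 12x^2 + 6x + 1) + (10x^3 + 11x^2 + 12x + 7). Hence a·b ≡ 10x^3 + 11x^2 + 12x + 7 (mod f). (F_13[x]/(f) is a field with 13^4 = 28561 elements since f is irreducible of degree 4.)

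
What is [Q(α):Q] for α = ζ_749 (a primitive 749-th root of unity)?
[Q(α):Q] = 636

The minimal polynomial of ζ_749 over Q is the 749-th cyclotomic polynomial Φ_749(x), which is irreducible over Q and has degree φ(749) = 636. Hence [Q(α):Q] = φ(749) = 636.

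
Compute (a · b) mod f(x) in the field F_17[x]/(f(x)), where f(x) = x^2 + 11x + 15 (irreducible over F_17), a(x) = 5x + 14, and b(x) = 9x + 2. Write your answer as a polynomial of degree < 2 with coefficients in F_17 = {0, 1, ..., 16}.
a · b ≡ 15x + 16 (mod f(x))

Multiply in F_17[x]: a(x)·b(x) = (5x + 14)·(9x + 2) = 11x^2 + 11. This has degree ≥ 2, so divide by f(x) over F_17: 11x^2 + 11 = (11)·(x^2 + 11x + 15) + (15x + 16). Hence a·b ≡ 15x + 16 (mod f). (F_17[x]/(f) is a field with 17^2 = 289 elements since f is irreducible of degree 2.)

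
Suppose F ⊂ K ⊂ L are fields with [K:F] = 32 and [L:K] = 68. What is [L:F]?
[L:F] = 2176

The tower law says that for any tower of field extensions F ⊂ K ⊂ L with finite degrees, [L:F] = [L:K] · [K:F]. Here this gives [L:F] = 68 · 32 = 2176.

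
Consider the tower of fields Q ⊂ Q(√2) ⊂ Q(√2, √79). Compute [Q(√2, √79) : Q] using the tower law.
[Q(√2, √79) : Q] = 4

[Q(√2):Q] = 2 (min poly x^2 - 2, irreducible since 2 is squarefree > 1). For the top step, suppose √79 ∈ Q(√2), say √79 = c + d√2 with c, d ∈ Q. Squaring: 79 = c^2 + 2d^2 + 2cd√2. Since √2 ∉ Q this forces 2cd = 0. If d = 0 then √79 = c ∈ Q, contradicting 79 squarefree > 1. If c = 0 then 79 = 2d^2, so 2·79 = (2d)^2 is a perfect square in Q — but 2·79 = 158 is not a perfect square (since 2 and 79 are distinct squarefree integers). Contradiction. Hence √79 ∉ Q(√2), so x^2 - 79 stays irreducible over Q(√2) and [Q(√2, √79) : Q(√2)] = 2. By the tower law, [Q(√2, √79) : Q] = 2 · 2 = 4.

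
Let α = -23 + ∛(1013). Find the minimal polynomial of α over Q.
m_α(x) = x^3 + 69x^2 + 1587x + 11154

Set β = α + 23 = ∛(1013), so β^3 = 1013. Then (α + 23)^3 - 1013 = 0, i.e. α is a root of g(x) = (x + 23)^3 - 1013 = x^3 + 69x^2 + 1587x + 11154. Since g(x) = h(x + 23) where h(x) = x^3 - 1013, and h is irreducible over Q (because 1013 is not a perfect cube, so h has no rational root, and a monic cubic with no rational root is irreducible), g is also irreducible (irreducibility is preserved under the substitution x → x + 23). Hence m_α(x) = x^3 + 69x^2 + 1587x + 11154.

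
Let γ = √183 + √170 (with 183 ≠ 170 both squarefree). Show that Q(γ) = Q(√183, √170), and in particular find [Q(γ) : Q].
[Q(γ) : Q] = 4 (equivalently, Q(γ) = Q(√183, √170))

Obviously Q(γ) ⊆ Q(√183, √170), and [Q(√183, √170):Q] = 4 (since 183, 170 are distinct squarefree integers > 1 with 31110 not a perfect square). To show equality we compute the minimal polynomial of γ. From γ = √183 + √170: γ^2 = 183 + 2√(31110) + 170 = 353 + 2√(31110), so γ^2 - 353 = 2√(31110); squaring, (γ^2 - 353)^2 = 4·31110, i.e. γ^4 - 706γ^2 + 124609 - 124440 = 0, i.e. γ^4 - 706γ^2 + 169 = 0. So γ is a root of x^4 - 706x^2 + 169. This polynomial is irreducible over Q: it has no rational root (each ±√183 ± √170 is irrational), and any factorization into two quadratics over Q would force √(31110) ∈ Q (pairing opposite roots) or √183, √170 ∈ Q (other pairings), all impossible. Hence [Q(γ):Q] = 4 = [Q(√183, √170):Q], so Q(γ) = Q(√183, √170).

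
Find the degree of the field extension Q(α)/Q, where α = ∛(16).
[Q(α):Q] = 3

The minimal polynomial of α is x^3 - 16, irreducible over Q since 16 is not a perfect cube (so x^3 - 16 has no rational root). Hence [Q(α):Q] = deg(m_α) = 3.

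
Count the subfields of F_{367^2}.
F_{367^2} has 2 subfields

The subfields of F_{p^n} are exactly the fields F_{p^d} for d | n (each is the fixed field of the unique index-d subgroup of Gal(F_{p^n}/F_p) ≅ Z/nZ). The divisors of n = 2 are {1, 2}, giving 2 subfields: F_{367^1}, F_{367^2}.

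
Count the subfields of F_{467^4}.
F_{467^4} has 3 subfields

The subfields of F_{p^n} are exactly the fields F_{p^d} for d | n (each is the fixed field of the unique index-d subgroup of Gal(F_{p^n}/F_p) ≅ Z/nZ). The divisors of n = 4 are {1, 2, 4}, giving 3 subfields: F_{467^1}, F_{467^2}, F_{467^4}.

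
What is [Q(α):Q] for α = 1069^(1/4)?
[Q(α):Q] = 4

α is a root of x^4 - 1069. By Eisenstein's criterion at the prime p = 1069 (which divides the constant term 1069 but p^2 = 1142761 does not, since 1069 is squarefree), x^4 - 1069 is irreducible over Q. Hence [Q(α):Q] = 4.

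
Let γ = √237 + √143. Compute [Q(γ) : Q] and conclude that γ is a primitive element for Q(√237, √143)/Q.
[Q(γ) : Q] = 4 (equivalently, Q(γ) = Q(√237, √143))

Obviously Q(γ) ⊆ Q(√237, √143), and [Q(√237, √143):Q] = 4 (since 237, 143 are distinct squarefree integers > 1 with 33891 not a perfect square). To show equality we compute the minimal polynomial of γ. From γ = √237 + √143: γ^2 = 237 + 2√(33891) + 143 = 380 + 2√(33891), so γ^2 - 380 = 2√(33891); squaring, (γ^2 - 380)^2 = 4·33891, i.e. γ^4 - 760γ^2 + 144400 - 135564 = 0, i.e. γ^4 - 760γ^2 + 8836 = 0. So γ is a root of x^4 - 760x^2 + 8836. This polynomial is irreducible over Q: it has no rational root (each ±√237 ± √143 is irrational), and any factorization into two quadratics over Q would force √(33891) ∈ Q (pairing opposite roots) or √237, √143 ∈ Q (other pairings), all impossible. Hence [Q(γ):Q] = 4 = [Q(√237, √143):Q], so Q(γ) = Q(√237, √143).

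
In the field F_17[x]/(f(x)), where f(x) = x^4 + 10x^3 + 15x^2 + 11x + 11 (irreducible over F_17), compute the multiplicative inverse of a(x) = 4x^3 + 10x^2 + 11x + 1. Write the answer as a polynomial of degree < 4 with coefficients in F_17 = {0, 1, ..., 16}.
a(x)^(-1) ≡ 13x^3 + 4x^2 + 12x + 14 (mod f(x))

Since f is irreducible over F_17, F_17[x]/(f) is a field and a(x) ≠ 0 has an inverse. Apply the extended Euclidean algorithm to f(x) and a(x) in F_17[x]: f(x) = (13x + 4)·a(x) + (2x^2 + 5x + 7);  a(x) = (2x)·(2x^2 + 5x + 7) + (14x + 1);  (2x^2 + 5x + 7) = (5x)·(14x + 1) + (7). The last nonzero remainder is the constant 7 = gcd(f, a) in F_17. Back-substituting through the division chain expresses 7 = s(x)·a(x) + t(x)·f(x) with s(x) ≡ 6x^3 + 11x^2 + 16x + 13 (mod f), so (6x^3 + 11x^2 + 16x + 13)·a(x) ≡ 7 (mod f). Multiplying by 7^(-1) ≡ 5 in F_17 gives a(x)^(-1) ≡ 5·(6x^3 + 11x^2 + 16x + 13) ≡ 13x^3 + 4x^2 + 12x + 14 (mod f). Check: (4x^3 + 10x^2 + 11x + 1)·(13x^3 + 4x^2 + 12x + 14) = x^6 + 10x^5 + 10x^4 + 12x^3 + 4x^2 + 13x + 14 ≡ 1 (mod x^4 + 10x^3 + 15x^2 + 11x + 11).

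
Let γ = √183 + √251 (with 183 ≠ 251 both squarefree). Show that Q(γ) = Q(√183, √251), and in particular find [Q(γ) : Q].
[Q(γ) : Q] = 4 (equivalently, Q(γ) = Q(√183, √251))

Obviously Q(γ) ⊆ Q(√183, √251), and [Q(√183, √251):Q] = 4 (since 183, 251 are distinct squarefree integers > 1 with 45933 not a perfect square). To show equality we compute the minimal polynomial of γ. From γ = √183 + √251: γ^2 = 183 + 2√(45933) + 251 = 434 + 2√(45933), so γ^2 - 434 = 2√(45933); squaring, (γ^2 - 434)^2 = 4·45933, i.e. γ^4 - 868γ^2 + 188356 - 183732 = 0, i.e. γ^4 - 868γ^2 + 4624 = 0. So γ is a root of x^4 - 868x^2 + 4624. This polynomial is irreducible over Q: it has no rational root (each ±√183 ± √251 is irrational), and any factorization into two quadratics over Q would force √(45933) ∈ Q (pairing opposite roots) or √183, √251 ∈ Q (other pairings), all impossible. Hence [Q(γ):Q] = 4 = [Q(√183, √251):Q], so Q(γ) = Q(√183, √251).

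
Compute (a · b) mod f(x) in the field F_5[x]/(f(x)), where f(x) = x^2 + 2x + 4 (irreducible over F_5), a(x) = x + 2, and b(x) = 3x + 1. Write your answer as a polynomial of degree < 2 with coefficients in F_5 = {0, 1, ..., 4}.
a · b ≡ x (mod f(x))

Multiply in F_5[x]: a(x)·b(x) = (x + 2)·(3x + 1) = 3x^2 + 2x + 2. This has degree ≥ 2, so divide by f(x) over F_5: 3x^2 + 2x + 2 = (3)·(x^2 + 2x + 4) + (x). Hence a·b ≡ x (mod f). (F_5[x]/(f) is a field with 5^2 = 25 elements since f is irreducible of degree 2.)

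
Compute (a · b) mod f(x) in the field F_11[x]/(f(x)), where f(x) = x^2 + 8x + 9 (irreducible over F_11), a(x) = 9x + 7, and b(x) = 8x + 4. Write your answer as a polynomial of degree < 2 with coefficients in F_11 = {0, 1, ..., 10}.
a · b ≡ 7 (mod f(x))

Multiply in F_11[x]: a(x)·b(x) = (9x + 7)·(8x + 4) = 6x^2 + 4x + 6. This has degree ≥ 2, so divide by f(x) over F_11: 6x^2 + 4x + 6 = (6)·(x^2 + 8x + 9) + (7). Hence a·b ≡ 7 (mod f). (F_11[x]/(f) is a field with 11^2 = 121 elements since f is irreducible of degree 2.)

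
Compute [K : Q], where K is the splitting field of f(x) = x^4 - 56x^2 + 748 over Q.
[K : Q] = 4

Solving the quadratic in x^2: x^2 = (56 ± √(56^2 - 4·748))/2 = (56 ± √144)/2 = (56 ± 12)/2, giving x^2 = 22 or x^2 = 34. So f(x) = (x^2 - 22)(x^2 - 34) and the roots of f are ±√22, ±√34. Hence the splitting field is K = Q(√22, √34). Since 22 and 34 are distinct squarefree integers > 1, their product 748 is not a perfect square, so √34 ∉ Q(√22). By the tower law [K:Q] = [Q(√22,√34):Q(√22)] · [Q(√22):Q] = 2 · 2 = 4.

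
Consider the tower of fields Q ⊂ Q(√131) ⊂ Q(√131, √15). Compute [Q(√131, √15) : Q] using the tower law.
[Q(√131, √15) : Q] = 4

[Q(√131):Q] = 2 (min poly x^2 - 131, irreducible since 131 is squarefree > 1). For the top step, suppose √15 ∈ Q(√131), say √15 = c + d√131 with c, d ∈ Q. Squaring: 15 = c^2 + 131d^2 + 2cd√131. Since √131 ∉ Q this forces 2cd = 0. If d = 0 then √15 = c ∈ Q, contradicting 15 squarefree > 1. If c = 0 then 15 = 131d^2, so 131·15 = (131d)^2 is a perfect square in Q — but 131·15 = 1965 is not a perfect square (since 131 and 15 are distinct squarefree integers). Contradiction. Hence √15 ∉ Q(√131), so x^2 - 15 stays irreducible over Q(√131) and [Q(√131, √15) : Q(√131)] = 2. By the tower law, [Q(√131, √15) : Q] = 2 · 2 = 4.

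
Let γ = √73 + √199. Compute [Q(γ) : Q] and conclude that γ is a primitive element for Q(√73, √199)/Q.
[Q(γ) : Q] = 4 (equivalently, Q(γ) = Q(√73, √199))

Obviously Q(γ) ⊆ Q(√73, √199), and [Q(√73, √199):Q] = 4 (since 73, 199 are distinct squarefree integers > 1 with 14527 not a perfect square). To show equality we compute the minimal polynomial of γ. From γ = √73 + √199: γ^2 = 73 + 2√(14527) + 199 = 272 + 2√(14527), so γ^2 - 272 = 2√(14527); squaring, (γ^2 - 272)^2 = 4·14527, i.e. γ^4 - 544γ^2 + 73984 - 58108 = 0, i.e. γ^4 - 544γ^2 + 15876 = 0. So γ is a root of x^4 - 544x^2 + 15876. This polynomial is irreducible over Q: it has no rational root (each ±√73 ± √199 is irrational), and any factorization into two quadratics over Q would force √(14527) ∈ Q (pairing opposite roots) or √73, √199 ∈ Q (other pairings), all impossible. Hence [Q(γ):Q] = 4 = [Q(√73, √199):Q], so Q(γ) = Q(√73, √199).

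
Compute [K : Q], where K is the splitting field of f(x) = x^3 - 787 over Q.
[K : Q] = 6

The roots of x^3 - 787 are ∛787, ω∛787, ω^2∛787 where ω = e^(2πi/3) is a primitive cube root of unity, so K = Q(∛787, ω). Now [Q(∛787):Q] = 3 (since 787 is not a perfect cube, x^3 - 787 is irreducible) and [Q(ω):Q] = 2. Both 2 and 3 divide [K:Q], and [K:Q] ≤ 3·2 = 6, so [K:Q] = 6. (Equivalently: Q(∛787) ⊂ R but ω ∉ R, so [K : Q(∛787)] = 2.)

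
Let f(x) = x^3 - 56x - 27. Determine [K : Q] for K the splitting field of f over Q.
[K : Q] = 6

By the rational root test, any rational root of the monic integer polynomial f(x) = x^3 - 56x - 27 must be an integer dividing the constant term -27, i.e. one of ±{1, 3, 9, 27}. Evaluating: f(1) = -82, f(-1) = 28, f(3) = -168, f(-3) = 114, f(9) = 198, f(-9) = -252, f(27) = 18144, f(-27) = -18198; none is 0, so f has no rational root and is therefore irreducible over Q (a cubic with no linear factor over a field is irreducible). For an irreducible cubic, the Galois group is A_3 or S_3 according as the discriminant disc(f) = -4a^3 - 27b^2 = -4·(-56)^3 - 27·(-27)^2 = 682781 is or is not a square in Q. Here disc(f) = 682781 is not a perfect square in Q, so the Galois group of f over Q is not contained in A_3 and must be all of S_3. The splitting field has degree |S_3| = 6 over Q, so [K : Q] = 6.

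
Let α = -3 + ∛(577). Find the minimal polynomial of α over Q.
m_α(x) = x^3 + 9x^2 + 27x - 550

Set β = α + 3 = ∛(577), so β^3 = 577. Then (α + 3)^3 - 577 = 0, i.e. α is a root of g(x) = (x + 3)^3 - 577 = x^3 + 9x^2 + 27x - 550. Since g(x) = h(x + 3) where h(x) = x^3 - 577, and h is irreducible over Q (because 577 is not a perfect cube, so h has no rational root, and a monic cubic with no rational root is irreducible), g is also irreducible (irreducibility is preserved under the substitution x → x + 3). Hence m_α(x) = x^3 + 9x^2 + 27x - 550.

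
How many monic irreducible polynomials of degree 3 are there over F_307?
There are 9644712 monic irreducible polynomials of degree 3 over F_307

Each element of F_{307^3} that lies in no proper subfield is a root of exactly one monic irreducible of degree 3 over F_307, and each such polynomial has 3 distinct roots in F_{307^3}. By Möbius inversion the count is N_307(3) = (1/3) Σ_{d|3} μ(3/d) · 307^d = (1/3)(μ(3)·307^1 + μ(1)·307^3) = 28934136/3 = 9644712.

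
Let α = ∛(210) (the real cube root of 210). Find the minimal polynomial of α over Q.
m_α(x) = x^3 - 210

α satisfies α^3 = 210, so x^3 - 210 annihilates α. By the rational root test, a rational root p/q (in lowest terms) of x^3 - 210 would satisfy p^3 = 210 q^3, forcing q = 1 and p^3 = 210; but 210 is not a perfect cube, contradiction. A monic cubic over Q with no rational root is irreducible (any nontrivial factorization would include a linear factor). Hence x^3 - 210 is the minimal polynomial of α, and in particular [Q(α):Q] = 3.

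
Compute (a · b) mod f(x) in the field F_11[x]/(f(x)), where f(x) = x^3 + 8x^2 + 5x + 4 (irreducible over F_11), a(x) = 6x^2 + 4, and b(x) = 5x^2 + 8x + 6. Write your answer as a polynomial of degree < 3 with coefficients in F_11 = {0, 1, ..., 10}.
a · b ≡ x^2 + 3x (mod f(x))

Multiply in F_11[x]: a(x)·b(x) = (6x^2 + 4)·(5x^2 + 8x + 6) = 8x^4 + 4x^3 + x^2 + 10x + 2. This has degree ≥ 3, so divide by f(x) over F_11: 8x^4 + 4x^3 + x^2 + 10x + 2 = (8x + 6)·(x^3 + 8x^2 + 5x + 4) + (x^2 + 3x). Hence a·b ≡ x^2 + 3x (mod f). (F_11[x]/(f) is a field with 11^3 = 1331 elements since f is irreducible of degree 3.)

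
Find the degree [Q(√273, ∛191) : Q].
[Q(√273, ∛191) : Q] = 6

Let L = Q(√273, ∛191). Since Q(√273) ⊂ L and [Q(√273):Q] = 2, the tower law gives 2 | [L:Q]. Likewise Q(∛191) ⊂ L with [Q(∛191):Q] = 3 (because 191 is not a perfect cube), so 3 | [L:Q]. As gcd(2,3) = 1, [L:Q] is divisible by 6. Conversely L is generated over Q by √273 and ∛191, so [L:Q] ≤ 2·3 = 6. Therefore [Q(√273, ∛191) : Q] = 6.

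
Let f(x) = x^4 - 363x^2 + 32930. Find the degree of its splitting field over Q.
[K : Q] = 4

Solving the quadratic in x^2: x^2 = (363 ± √(363^2 - 4·32930))/2 = (363 ± √49)/2 = (363 ± 7)/2, giving x^2 = 178 or x^2 = 185. So f(x) = (x^2 - 178)(x^2 - 185) and the roots of f are ±√178, ±√185. Hence the splitting field is K = Q(√178, √185). Since 178 and 185 are distinct squarefree integers > 1, their product 32930 is not a perfect square, so √185 ∉ Q(√178). By the tower law [K:Q] = [Q(√178,√185):Q(√178)] · [Q(√178):Q] = 2 · 2 = 4.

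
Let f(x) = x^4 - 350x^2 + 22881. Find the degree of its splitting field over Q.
[K : Q] = 4

Solving the quadratic in x^2: x^2 = (350 ± √(350^2 - 4·22881))/2 = (350 ± √30976)/2 = (350 ± 176)/2, giving x^2 = 263 or x^2 = 87. So f(x) = (x^2 - 263)(x^2 - 87) and the roots of f are ±√263, ±√87. Hence the splitting field is K = Q(√263, √87). Since 263 and 87 are distinct squarefree integers > 1, their product 22881 is not a perfect square, so √87 ∉ Q(√263). By the tower law [K:Q] = [Q(√263,√87):Q(√263)] · [Q(√263):Q] = 2 · 2 = 4.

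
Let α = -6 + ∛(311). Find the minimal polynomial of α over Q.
m_α(x) = x^3 + 18x^2 + 108x - 95

Set β = α + 6 = ∛(311), so β^3 = 311. Then (α + 6)^3 - 311 = 0, i.e. α is a root of g(x) = (x + 6)^3 - 311 = x^3 + 18x^2 + 108x - 95. Since g(x) = h(x + 6) where h(x) = x^3 - 311, and h is irreducible over Q (because 311 is not a perfect cube, so h has no rational root, and a monic cubic with no rational root is irreducible), g is also irreducible (irreducibility is preserved under the substitution x → x + 6). Hence m_α(x) = x^3 + 18x^2 + 108x - 95.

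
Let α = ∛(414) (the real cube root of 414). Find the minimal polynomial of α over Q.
m_α(x) = x^3 - 414

α satisfies α^3 = 414, so x^3 - 414 annihilates α. By the rational root test, a rational root p/q (in lowest terms) of x^3 - 414 would satisfy p^3 = 414 q^3, forcing q = 1 and p^3 = 414; but 414 is not a perfect cube, contradiction. A monic cubic over Q with no rational root is irreducible (any nontrivial factorization would include a linear factor). Hence x^3 - 414 is the minimal polynomial of α, and in particular [Q(α):Q] = 3.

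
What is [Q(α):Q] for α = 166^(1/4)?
[Q(α):Q] = 4

α is a root of x^4 - 166. By Eisenstein's criterion at the prime p = 2 (which divides the constant term 166 but p^2 = 4 does not, since 166 is squarefree), x^4 - 166 is irreducible over Q. Hence [Q(α):Q] = 4.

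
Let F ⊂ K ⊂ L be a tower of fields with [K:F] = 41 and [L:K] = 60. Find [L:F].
[L:F] = 2460

The tower law says that for any tower of field extensions F ⊂ K ⊂ L with finite degrees, [L:F] = [L:K] · [K:F]. Here this gives [L:F] = 60 · 41 = 2460.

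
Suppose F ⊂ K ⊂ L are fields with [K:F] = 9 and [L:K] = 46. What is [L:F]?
[L:F] = 414

The tower law says that for any tower of field extensions F ⊂ K ⊂ L with finite degrees, [L:F] = [L:K] · [K:F]. Here this gives [L:F] = 46 · 9 = 414.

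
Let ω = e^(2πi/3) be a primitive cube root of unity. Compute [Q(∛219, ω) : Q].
[Q(∛219, ω) : Q] = 6

[Q(∛219):Q] = 3 (min poly x^3 - 219, irreducible since 219 is not a perfect cube). [Q(ω):Q] = 2 (min poly x^2 + x + 1). Since Q(∛219) ⊂ R and ω ∉ R, we have ω ∉ Q(∛219), so x^2 + x + 1 remains irreducible over Q(∛219) and [Q(∛219, ω) : Q(∛219)] = 2. By the tower law, [Q(∛219, ω) : Q] = 3 · 2 = 6. (In fact Q(∛219, ω) is the splitting field of x^3 - 219 over Q.)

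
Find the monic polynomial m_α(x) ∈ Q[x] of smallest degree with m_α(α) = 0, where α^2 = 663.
m_α(x) = x^2 - 663

α satisfies α^2 - 663 = 0, so x^2 - 663 annihilates α. Since d = 663 is squarefree and ≠ 1, it is not a perfect square in Q, so x^2 - 663 has no rational root and is therefore irreducible over Q (a degree-2 polynomial over a field is irreducible iff it has no root). Hence m_α(x) = x^2 - 663.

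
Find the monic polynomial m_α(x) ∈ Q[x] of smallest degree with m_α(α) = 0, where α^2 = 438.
m_α(x) = x^2 - 438

α satisfies α^2 - 438 = 0, so x^2 - 438 annihilates α. Since d = 438 is squarefree and ≠ 1, it is not a perfect square in Q, so x^2 - 438 has no rational root and is therefore irreducible over Q (a degree-2 polynomial over a field is irreducible iff it has no root). Hence m_α(x) = x^2 - 438.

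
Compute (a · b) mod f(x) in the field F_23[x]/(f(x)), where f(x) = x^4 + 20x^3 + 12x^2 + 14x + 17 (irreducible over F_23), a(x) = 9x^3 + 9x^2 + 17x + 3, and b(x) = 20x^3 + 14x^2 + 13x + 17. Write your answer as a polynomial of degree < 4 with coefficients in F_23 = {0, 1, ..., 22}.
a · b ≡ 2x^3 + 16x^2 + 21 (mod f(x))

Multiply in F_23[x]: a(x)·b(x) = (9x^3 + 9x^2 + 17x + 3)·(20x^3 + 14x^2 + 13x + 17) = 19x^6 + 7x^5 + 8x^4 + 16x^3 + 2x^2 + 6x + 5. This has degree ≥ 4, so divide by f(x) over F_23: 19x^6 + 7x^5 + 8x^4 + 16x^3 + 2x^2 + 6x + 5 = (19x^2 + 18x + 18)·(x^4 + 20x^3 + 12x^2 + 14x + 17) + (2x^3 + 16x^2 + 21). Hence a·b ≡ 2x^3 + 16x^2 + 21 (mod f). (F_23[x]/(f) is a field with 23^4 = 279841 elements since f is irreducible of degree 4.)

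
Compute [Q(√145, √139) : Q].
[Q(√145, √139) : Q] = 4

[Q(√145):Q] = 2 (min poly x^2 - 145, irreducible since 145 is squarefree > 1). For the top step, suppose √139 ∈ Q(√145), say √139 = c + d√145 with c, d ∈ Q. Squaring: 139 = c^2 + 145d^2 + 2cd√145. Since √145 ∉ Q this forces 2cd = 0. If d = 0 then √139 = c ∈ Q, contradicting 139 squarefree > 1. If c = 0 then 139 = 145d^2, so 145·139 = (145d)^2 is a perfect square in Q — but 145·139 = 20155 is not a perfect square (since 145 and 139 are distinct squarefree integers). Contradiction. Hence √139 ∉ Q(√145), so x^2 - 139 stays irreducible over Q(√145) and [Q(√145, √139) : Q(√145)] = 2. By the tower law, [Q(√145, √139) : Q] = 2 · 2 = 4.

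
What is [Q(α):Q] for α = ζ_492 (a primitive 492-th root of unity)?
[Q(α):Q] = 160

The minimal polynomial of ζ_492 over Q is the 492-th cyclotomic polynomial Φ_492(x), which is irreducible over Q and has degree φ(492) = 160. Hence [Q(α):Q] = φ(492) = 160.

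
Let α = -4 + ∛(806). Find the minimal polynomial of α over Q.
m_α(x) = x^3 + 12x^2 + 48x - 742

Set β = α + 4 = ∛(806), so β^3 = 806. Then (α + 4)^3 - 806 = 0, i.e. α is a root of g(x) = (x + 4)^3 - 806 = x^3 + 12x^2 + 48x - 742. Since g(x) = h(x + 4) where h(x) = x^3 - 806, and h is irreducible over Q (because 806 is not a perfect cube, so h has no rational root, and a monic cubic with no rational root is irreducible), g is also irreducible (irreducibility is preserved under the substitution x → x + 4). Hence m_α(x) = x^3 + 12x^2 + 48x - 742.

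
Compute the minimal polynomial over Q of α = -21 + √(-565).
m_α(x) = x^2 + 42x + 1006

From α + 21 = √(-565), squaring gives (α + 21)^2 = -565, i.e. α^2 + 42α + 441 = -565, so α^2 + 42α + 1006 = 0. The discriminant of x^2 + 42x + 1006 is (42)^2 - 4·(1006) = 1764 - 4024 = -2260, and 4·(-565) is not a perfect square in Q since -565 is squarefree and ≠ 1. Hence x^2 + 42x + 1006 is irreducible over Q and is the minimal polynomial of α.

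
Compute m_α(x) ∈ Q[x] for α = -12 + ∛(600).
m_α(x) = x^3 + 36x^2 + 432x + 1128

Set β = α + 12 = ∛(600), so β^3 = 600. Then (α + 12)^3 - 600 = 0, i.e. α is a root of g(x) = (x + 12)^3 - 600 = x^3 + 36x^2 + 432x + 1128. Since g(x) = h(x + 12) where h(x) = x^3 - 600, and h is irreducible over Q (because 600 is not a perfect cube, so h has no rational root, and a monic cubic with no rational root is irreducible), g is also irreducible (irreducibility is preserved under the substitution x → x + 12). Hence m_α(x) = x^3 + 36x^2 + 432x + 1128.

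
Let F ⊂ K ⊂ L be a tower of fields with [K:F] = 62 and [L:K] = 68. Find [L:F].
[L:F] = 4216

The tower law says that for any tower of field extensions F ⊂ K ⊂ L with finite degrees, [L:F] = [L:K] · [K:F]. Here this gives [L:F] = 68 · 62 = 4216.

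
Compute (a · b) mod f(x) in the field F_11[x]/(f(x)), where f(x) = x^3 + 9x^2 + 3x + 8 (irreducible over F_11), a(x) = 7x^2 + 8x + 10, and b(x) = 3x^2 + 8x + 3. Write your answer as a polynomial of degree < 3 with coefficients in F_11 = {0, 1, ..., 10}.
a · b ≡ 10x^2 + 10x (mod f(x))

Multiply in F_11[x]: a(x)·b(x) = (7x^2 + 8x + 10)·(3x^2 + 8x + 3) = 10x^4 + 3x^3 + 5x^2 + 5x + 8. This has degree ≥ 3, so divide by f(x) over F_11: 10x^4 + 3x^3 + 5x^2 + 5x + 8 = (10x + 1)·(x^3 + 9x^2 + 3x + 8) + (10x^2 + 10x). Hence a·b ≡ 10x^2 + 10x (mod f). (F_11[x]/(f) is a field with 11^3 = 1331 elements since f is irreducible of degree 3.)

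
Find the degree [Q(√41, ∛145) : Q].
[Q(√41, ∛145) : Q] = 6

Let L = Q(√41, ∛145). Since Q(√41) ⊂ L and [Q(√41):Q] = 2, the tower law gives 2 | [L:Q]. Likewise Q(∛145) ⊂ L with [Q(∛145):Q] = 3 (because 145 is not a perfect cube), so 3 | [L:Q]. As gcd(2,3) = 1, [L:Q] is divisible by 6. Conversely L is generated over Q by √41 and ∛145, so [L:Q] ≤ 2·3 = 6. Therefore [Q(√41, ∛145) : Q] = 6.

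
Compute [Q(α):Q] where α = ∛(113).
[Q(α):Q] = 3

The minimal polynomial of α is x^3 - 113, irreducible over Q since 113 is not a perfect cube (so x^3 - 113 has no rational root). Hence [Q(α):Q] = deg(m_α) = 3.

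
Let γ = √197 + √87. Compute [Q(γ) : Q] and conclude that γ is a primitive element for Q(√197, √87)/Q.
[Q(γ) : Q] = 4 (equivalently, Q(γ) = Q(√197, √87))

Obviously Q(γ) ⊆ Q(√197, √87), and [Q(√197, √87):Q] = 4 (since 197, 87 are distinct squarefree integers > 1 with 17139 not a perfect square). To show equality we compute the minimal polynomial of γ. From γ = √197 + √87: γ^2 = 197 + 2√(17139) + 87 = 284 + 2√(17139), so γ^2 - 284 = 2√(17139); squaring, (γ^2 - 284)^2 = 4·17139, i.e. γ^4 - 568γ^2 + 80656 - 68556 = 0, i.e. γ^4 - 568γ^2 + 12100 = 0. So γ is a root of x^4 - 568x^2 + 12100. This polynomial is irreducible over Q: it has no rational root (each ±√197 ± √87 is irrational), and any factorization into two quadratics over Q would force √(17139) ∈ Q (pairing opposite roots) or √197, √87 ∈ Q (other pairings), all impossible. Hence [Q(γ):Q] = 4 = [Q(√197, √87):Q], so Q(γ) = Q(√197, √87).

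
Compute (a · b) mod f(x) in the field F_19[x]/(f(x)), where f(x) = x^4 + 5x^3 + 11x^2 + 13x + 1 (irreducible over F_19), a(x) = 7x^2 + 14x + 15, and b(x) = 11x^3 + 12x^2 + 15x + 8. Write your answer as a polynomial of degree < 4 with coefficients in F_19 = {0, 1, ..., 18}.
a · b ≡ 3x^3 + 17x^2 + 5x + 1 (mod f(x))

Multiply in F_19[x]: a(x)·b(x) = (7x^2 + 14x + 15)·(11x^3 + 12x^2 + 15x + 8) = x^5 + 10x^4 + x^3 + 9x^2 + 14x + 6. This has degree ≥ 4, so divide by f(x) over F_19: x^5 + 10x^4 + x^3 + 9x^2 + 14x + 6 = (x + 5)·(x^4 + 5x^3 + 11x^2 + 13x + 1) + (3x^3 + 17x^2 + 5x + 1). Hence a·b ≡ 3x^3 + 17x^2 + 5x + 1 (mod f). (F_19[x]/(f) is a field with 19^4 = 130321 elements since f is irreducible of degree 4.)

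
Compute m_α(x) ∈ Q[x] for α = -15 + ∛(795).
m_α(x) = x^3 + 45x^2 + 675x + 2580

Set β = α + 15 = ∛(795), so β^3 = 795. Then (α + 15)^3 - 795 = 0, i.e. α is a root of g(x) = (x + 15)^3 - 795 = x^3 + 45x^2 + 675x + 2580. Since g(x) = h(x + 15) where h(x) = x^3 - 795, and h is irreducible over Q (because 795 is not a perfect cube, so h has no rational root, and a monic cubic with no rational root is irreducible), g is also irreducible (irreducibility is preserved under the substitution x → x + 15). Hence m_α(x) = x^3 + 45x^2 + 675x + 2580.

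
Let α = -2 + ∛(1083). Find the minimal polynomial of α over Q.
m_α(x) = x^3 + 6x^2 + 12x - 1075

Set β = α + 2 = ∛(1083), so β^3 = 1083. Then (α + 2)^3 - 1083 = 0, i.e. α is a root of g(x) = (x + 2)^3 - 1083 = x^3 + 6x^2 + 12x - 1075. Since g(x) = h(x + 2) where h(x) = x^3 - 1083, and h is irreducible over Q (because 1083 is not a perfect cube, so h has no rational root, and a monic cubic with no rational root is irreducible), g is also irreducible (irreducibility is preserved under the substitution x → x + 2). Hence m_α(x) = x^3 + 6x^2 + 12x - 1075.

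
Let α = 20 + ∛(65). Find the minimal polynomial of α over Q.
m_α(x) = x^3 - 60x^2 + 1200x - 8065

Set β = α - 20 = ∛(65), so β^3 = 65. Then (α - 20)^3 - 65 = 0, i.e. α is a root of g(x) = (x - 20)^3 - 65 = x^3 - 60x^2 + 1200x - 8065. Since g(x) = h(x - 20) where h(x) = x^3 - 65, and h is irreducible over Q (because 65 is not a perfect cube, so h has no rational root, and a monic cubic with no rational root is irreducible), g is also irreducible (irreducibility is preserved under the substitution x → x - 20). Hence m_α(x) = x^3 - 60x^2 + 1200x - 8065.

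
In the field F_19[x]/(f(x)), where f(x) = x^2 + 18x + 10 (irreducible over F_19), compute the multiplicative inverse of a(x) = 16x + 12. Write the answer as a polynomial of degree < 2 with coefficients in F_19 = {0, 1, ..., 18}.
a(x)^(-1) ≡ 17x + 13 (mod f(x))

Since f is irreducible over F_19, F_19[x]/(f) is a field and a(x) ≠ 0 has an inverse. Apply the extended Euclidean algorithm to f(x) and a(x) in F_19[x]: f(x) = (6x + 18)·a(x) + (3). The last nonzero remainder is the constant 3 = gcd(f, a) in F_19. Back-substituting through the division chain expresses 3 = s(x)·a(x) + t(x)·f(x) with s(x) ≡ 13x + 1 (mod f), so (13x + 1)·a(x) ≡ 3 (mod f). Multiplying by 3^(-1) ≡ 13 in F_19 gives a(x)^(-1) ≡ 13·(13x + 1) ≡ 17x + 13 (mod f). Check: (16x + 12)·(17x + 13) = 6x^2 + 13x + 4 ≡ 1 (mod x^2 + 18x + 10).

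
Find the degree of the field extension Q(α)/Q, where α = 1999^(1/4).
[Q(α):Q] = 4

α is a root of x^4 - 1999. By Eisenstein's criterion at the prime p = 1999 (which divides the constant term 1999 but p^2 = 3996001 does not, since 1999 is squarefree), x^4 - 1999 is irreducible over Q. Hence [Q(α):Q] = 4.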